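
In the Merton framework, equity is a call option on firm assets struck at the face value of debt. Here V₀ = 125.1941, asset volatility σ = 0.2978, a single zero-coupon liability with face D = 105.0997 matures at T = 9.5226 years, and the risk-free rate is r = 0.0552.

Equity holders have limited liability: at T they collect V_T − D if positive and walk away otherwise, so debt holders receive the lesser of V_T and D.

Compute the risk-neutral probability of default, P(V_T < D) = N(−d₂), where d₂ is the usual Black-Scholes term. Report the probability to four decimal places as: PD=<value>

d₁ = [ln(V₀/D) + (r + σ²/2)T] / (σ√T)
   = [ln(125.1941/105.0997) + (0.0552 + 0.5·0.2978²)·9.5226] / (0.2978·√9.5226)
   = [0.174956 + 0.947903] / 0.918972 = 1.221863
d₂ = d₁ − σ√T = 1.221863 − 0.918972 = 0.302891
risk-neutral PD = N(−d₂) = N(-0.302891) = 0.380987

PD=0.3810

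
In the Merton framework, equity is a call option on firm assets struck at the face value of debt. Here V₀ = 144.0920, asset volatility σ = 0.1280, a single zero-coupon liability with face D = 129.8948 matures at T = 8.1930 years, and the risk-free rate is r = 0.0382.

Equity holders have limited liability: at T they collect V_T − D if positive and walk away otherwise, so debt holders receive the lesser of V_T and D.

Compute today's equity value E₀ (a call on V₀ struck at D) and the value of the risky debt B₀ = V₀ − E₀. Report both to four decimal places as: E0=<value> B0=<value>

d₁ = [ln(V₀/D) + (r + σ²/2)T] / (σ√T)
   = [ln(144.0920/129.8948) + (0.0382 + 0.5·0.1280²)·8.1930] / (0.1280·√8.1930)
   = [0.103727 + 0.380090] / 0.366380 = 1.320534
d₂ = d₁ − σ√T = 1.320534 − 0.366380 = 0.954154
N(d₁) = 0.906672,  N(d₂) = 0.829997,  e^(−rT) = 0.731270
E₀ = V₀·N(d₁) − D·e^(−rT)·N(d₂)
   = 144.0920·0.906672 − 129.8948·0.731270·0.829997 = 51.804213
B₀ = V₀ − E₀ = 144.0920 − 51.804213 = 92.287787

E0=51.8042 B0=92.2878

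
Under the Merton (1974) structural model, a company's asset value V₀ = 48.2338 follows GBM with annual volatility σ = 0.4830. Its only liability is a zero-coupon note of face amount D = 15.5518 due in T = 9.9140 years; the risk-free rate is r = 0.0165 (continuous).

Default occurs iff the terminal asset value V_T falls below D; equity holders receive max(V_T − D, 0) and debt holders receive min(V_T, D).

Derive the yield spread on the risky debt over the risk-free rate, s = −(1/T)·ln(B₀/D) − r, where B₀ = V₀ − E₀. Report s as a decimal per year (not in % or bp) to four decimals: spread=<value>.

spread=0.0315

d₁ = [ln(V₀/D) + (r + σ²/2)T] / (σ√T)
   = [ln(48.2338/15.5518) + (0.0165 + 0.5·0.4830²)·9.9140] / (0.4830·√9.9140)
   = [1.131884 + 1.319995] / 1.520798 = 1.612231
d₂ = d₁ − σ√T = 1.612231 − 1.520798 = 0.091433
N(d₁) = 0.946544,  N(d₂) = 0.536426,  e^(−rT) = 0.849098
E₀ = V₀·N(d₁) − D·e^(−rT)·N(d₂)
   = 48.2338·0.946544 − 15.5518·0.849098·0.536426 = 38.571922
B₀ = V₀ − E₀ = 48.2338 − 38.571922 = 9.661878
spread = −(1/T)·ln(B₀/D) − r = −(1/9.9140)·ln(9.661878/15.5518) − 0.0165 = 0.03151174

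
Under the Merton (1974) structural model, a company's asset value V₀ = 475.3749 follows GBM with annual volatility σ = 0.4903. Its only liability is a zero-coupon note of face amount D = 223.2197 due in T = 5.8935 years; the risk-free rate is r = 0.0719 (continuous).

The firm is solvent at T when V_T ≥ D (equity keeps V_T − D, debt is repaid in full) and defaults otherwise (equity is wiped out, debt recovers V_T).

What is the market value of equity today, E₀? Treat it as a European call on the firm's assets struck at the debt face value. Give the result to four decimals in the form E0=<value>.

d₁ = [ln(V₀/D) + (r + σ²/2)T] / (σ√T)
   = [ln(475.3749/223.2197) + (0.0719 + 0.5·0.4903²)·5.8935] / (0.4903·√5.8935)
   = [0.755947 + 1.132124] / 1.190278 = 1.586243
d₂ = d₁ − σ√T = 1.586243 − 1.190278 = 0.395965
N(d₁) = 0.943658,  N(d₂) = 0.653935,  e^(−rT) = 0.654592
E₀ = V₀·N(d₁) − D·e^(−rT)·N(d₂)
   = 475.3749·0.943658 − 223.2197·0.654592·0.653935 = 353.039752

E0=353.0398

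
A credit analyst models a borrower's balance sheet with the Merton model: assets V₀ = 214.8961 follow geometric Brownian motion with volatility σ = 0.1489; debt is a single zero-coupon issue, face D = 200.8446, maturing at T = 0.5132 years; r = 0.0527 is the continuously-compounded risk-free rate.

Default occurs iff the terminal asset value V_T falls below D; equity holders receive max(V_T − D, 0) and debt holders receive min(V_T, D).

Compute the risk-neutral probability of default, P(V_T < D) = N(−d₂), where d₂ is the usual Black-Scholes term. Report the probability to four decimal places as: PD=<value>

PD=0.2021

d₁ = [ln(V₀/D) + (r + σ²/2)T] / (σ√T)
   = [ln(214.8961/200.8446) + (0.0527 + 0.5·0.1489²)·0.5132] / (0.1489·√0.5132)
   = [0.067623 + 0.032735] / 0.106669 = 0.940836
d₂ = d₁ − σ√T = 0.940836 − 0.106669 = 0.834167
risk-neutral PD = N(−d₂) = N(-0.834167) = 0.202094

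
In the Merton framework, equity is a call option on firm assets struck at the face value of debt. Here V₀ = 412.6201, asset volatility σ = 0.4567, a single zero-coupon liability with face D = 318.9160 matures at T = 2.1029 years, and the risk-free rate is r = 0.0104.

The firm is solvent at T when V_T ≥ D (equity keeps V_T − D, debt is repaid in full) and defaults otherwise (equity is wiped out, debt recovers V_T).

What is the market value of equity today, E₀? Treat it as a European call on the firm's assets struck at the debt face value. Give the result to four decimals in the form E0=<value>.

E0=152.1956

d₁ = [ln(V₀/D) + (r + σ²/2)T] / (σ√T)
   = [ln(412.6201/318.9160) + (0.0104 + 0.5·0.4567²)·2.1029] / (0.4567·√2.1029)
   = [0.257600 + 0.241176] / 0.662278 = 0.753122
d₂ = d₁ − σ√T = 0.753122 − 0.662278 = 0.090844
N(d₁) = 0.774312,  N(d₂) = 0.536192,  e^(−rT) = 0.978367
E₀ = V₀·N(d₁) − D·e^(−rT)·N(d₂)
   = 412.6201·0.774312 − 318.9160·0.978367·0.536192 = 152.195650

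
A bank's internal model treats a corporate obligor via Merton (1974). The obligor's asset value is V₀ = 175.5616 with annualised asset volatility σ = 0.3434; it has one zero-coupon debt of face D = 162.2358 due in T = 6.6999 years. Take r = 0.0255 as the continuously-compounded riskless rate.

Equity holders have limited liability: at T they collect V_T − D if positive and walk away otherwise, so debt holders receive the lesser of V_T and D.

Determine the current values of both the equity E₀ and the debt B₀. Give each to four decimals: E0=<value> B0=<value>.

E0=74.9623 B0=100.5993

d₁ = [ln(V₀/D) + (r + σ²/2)T] / (σ√T)
   = [ln(175.5616/162.2358) + (0.0255 + 0.5·0.3434²)·6.6999] / (0.3434·√6.6999)
   = [0.078939 + 0.565885] / 0.888862 = 0.725449
d₂ = d₁ − σ√T = 0.725449 − 0.888862 = -0.163413
N(d₁) = 0.765912,  N(d₂) = 0.435097,  e^(−rT) = 0.842950
E₀ = V₀·N(d₁) − D·e^(−rT)·N(d₂)
   = 175.5616·0.765912 − 162.2358·0.842950·0.435097 = 74.962317
B₀ = V₀ − E₀ = 175.5616 − 74.962317 = 100.599283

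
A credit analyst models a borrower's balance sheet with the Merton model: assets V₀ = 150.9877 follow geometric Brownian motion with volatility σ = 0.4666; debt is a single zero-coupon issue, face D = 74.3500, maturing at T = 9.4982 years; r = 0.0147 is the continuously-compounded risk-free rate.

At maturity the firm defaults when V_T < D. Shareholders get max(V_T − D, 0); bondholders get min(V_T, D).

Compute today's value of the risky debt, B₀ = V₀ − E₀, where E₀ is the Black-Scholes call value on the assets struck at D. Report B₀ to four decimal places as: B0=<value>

d₁ = [ln(V₀/D) + (r + σ²/2)T] / (σ√T)
   = [ln(150.9877/74.3500) + (0.0147 + 0.5·0.4666²)·9.4982] / (0.4666·√9.4982)
   = [0.708415 + 1.173577] / 1.438022 = 1.308736
d₂ = d₁ − σ√T = 1.308736 − 1.438022 = -0.129285
N(d₁) = 0.904688,  N(d₂) = 0.448566,  e^(−rT) = 0.869686
E₀ = V₀·N(d₁) − D·e^(−rT)·N(d₂)
   = 150.9877·0.904688 − 74.3500·0.869686·0.448566 = 107.592004
B₀ = V₀ − E₀ = 150.9877 − 107.592004 = 43.395696

B0=43.3957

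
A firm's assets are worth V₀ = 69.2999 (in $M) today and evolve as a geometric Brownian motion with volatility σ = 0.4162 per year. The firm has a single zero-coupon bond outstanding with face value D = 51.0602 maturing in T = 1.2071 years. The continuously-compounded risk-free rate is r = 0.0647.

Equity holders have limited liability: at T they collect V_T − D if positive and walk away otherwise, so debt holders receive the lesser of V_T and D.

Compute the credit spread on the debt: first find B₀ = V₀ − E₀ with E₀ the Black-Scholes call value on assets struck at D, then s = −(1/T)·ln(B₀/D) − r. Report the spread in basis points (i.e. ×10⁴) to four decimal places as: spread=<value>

d₁ = [ln(V₀/D) + (r + σ²/2)T] / (σ√T)
   = [ln(69.2999/51.0602) + (0.0647 + 0.5·0.4162²)·1.2071] / (0.4162·√1.2071)
   = [0.305438 + 0.182648] / 0.457271 = 1.067389
d₂ = d₁ − σ√T = 1.067389 − 0.457271 = 0.610118
N(d₁) = 0.857102,  N(d₂) = 0.729108,  e^(−rT) = 0.924873
E₀ = V₀·N(d₁) − D·e^(−rT)·N(d₂)
   = 69.2999·0.857102 − 51.0602·0.924873·0.729108 = 24.965543
B₀ = V₀ − E₀ = 69.2999 − 24.965543 = 44.334357
spread = −(1/T)·ln(B₀/D) − r = −(1/1.2071)·ln(44.334357/51.0602) − 0.0647 = 0.05231219
in basis points: 0.05231219 × 10⁴ = 523.1219 bp

spread=523.1219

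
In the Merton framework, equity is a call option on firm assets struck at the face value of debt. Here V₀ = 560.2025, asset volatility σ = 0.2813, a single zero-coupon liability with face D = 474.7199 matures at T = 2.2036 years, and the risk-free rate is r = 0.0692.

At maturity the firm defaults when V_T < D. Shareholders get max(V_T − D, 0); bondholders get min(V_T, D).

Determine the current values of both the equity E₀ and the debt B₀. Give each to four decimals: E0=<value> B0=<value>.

d₁ = [ln(V₀/D) + (r + σ²/2)T] / (σ√T)
   = [ln(560.2025/474.7199) + (0.0692 + 0.5·0.2813²)·2.2036] / (0.2813·√2.2036)
   = [0.165573 + 0.239674] / 0.417577 = 0.970475
d₂ = d₁ − σ√T = 0.970475 − 0.417577 = 0.552898
N(d₁) = 0.834095,  N(d₂) = 0.709834,  e^(−rT) = 0.858568
E₀ = V₀·N(d₁) − D·e^(−rT)·N(d₂)
   = 560.2025·0.834095 − 474.7199·0.858568·0.709834 = 177.948626
B₀ = V₀ − E₀ = 560.2025 − 177.948626 = 382.253874

E0=177.9486 B0=382.2539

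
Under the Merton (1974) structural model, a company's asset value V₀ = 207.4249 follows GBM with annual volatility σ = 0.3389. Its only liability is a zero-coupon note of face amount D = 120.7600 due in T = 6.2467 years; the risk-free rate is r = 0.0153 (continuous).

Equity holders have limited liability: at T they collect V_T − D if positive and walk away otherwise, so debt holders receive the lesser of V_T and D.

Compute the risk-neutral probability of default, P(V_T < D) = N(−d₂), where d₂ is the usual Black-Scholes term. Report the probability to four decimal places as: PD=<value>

PD=0.3715

d₁ = [ln(V₀/D) + (r + σ²/2)T] / (σ√T)
   = [ln(207.4249/120.7600) + (0.0153 + 0.5·0.3389²)·6.2467] / (0.3389·√6.2467)
   = [0.540964 + 0.454301] / 0.847026 = 1.175011
d₂ = d₁ − σ√T = 1.175011 − 0.847026 = 0.327985
risk-neutral PD = N(−d₂) = N(-0.327985) = 0.371461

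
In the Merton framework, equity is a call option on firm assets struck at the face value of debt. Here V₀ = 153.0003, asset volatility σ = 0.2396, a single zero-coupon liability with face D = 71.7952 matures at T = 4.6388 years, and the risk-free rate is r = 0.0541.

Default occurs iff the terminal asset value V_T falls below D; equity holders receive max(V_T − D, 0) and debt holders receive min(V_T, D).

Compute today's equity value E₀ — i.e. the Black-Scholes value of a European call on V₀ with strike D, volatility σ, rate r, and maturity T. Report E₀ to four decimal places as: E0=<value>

E0=97.5876

d₁ = [ln(V₀/D) + (r + σ²/2)T] / (σ√T)
   = [ln(153.0003/71.7952) + (0.0541 + 0.5·0.2396²)·4.6388] / (0.2396·√4.6388)
   = [0.756622 + 0.384112] / 0.516047 = 2.210521
d₂ = d₁ − σ√T = 2.210521 − 0.516047 = 1.694474
N(d₁) = 0.986465,  N(d₂) = 0.954912,  e^(−rT) = 0.778054
E₀ = V₀·N(d₁) − D·e^(−rT)·N(d₂)
   = 153.0003·0.986465 − 71.7952·0.778054·0.954912 = 97.587580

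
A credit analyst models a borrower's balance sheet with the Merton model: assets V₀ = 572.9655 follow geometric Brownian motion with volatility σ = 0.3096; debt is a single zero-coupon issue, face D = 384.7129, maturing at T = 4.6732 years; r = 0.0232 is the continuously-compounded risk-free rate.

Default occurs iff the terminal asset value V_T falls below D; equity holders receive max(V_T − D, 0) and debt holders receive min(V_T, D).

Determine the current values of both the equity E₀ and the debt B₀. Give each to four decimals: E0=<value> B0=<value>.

d₁ = [ln(V₀/D) + (r + σ²/2)T] / (σ√T)
   = [ln(572.9655/384.7129) + (0.0232 + 0.5·0.3096²)·4.6732] / (0.3096·√4.6732)
   = [0.398328 + 0.332386] / 0.669280 = 1.091791
d₂ = d₁ − σ√T = 1.091791 − 0.669280 = 0.422511
N(d₁) = 0.862538,  N(d₂) = 0.663674,  e^(−rT) = 0.897252
E₀ = V₀·N(d₁) − D·e^(−rT)·N(d₂)
   = 572.9655·0.862538 − 384.7129·0.897252·0.663674 = 265.114317
B₀ = V₀ − E₀ = 572.9655 − 265.114317 = 307.851183

E0=265.1143 B0=307.8512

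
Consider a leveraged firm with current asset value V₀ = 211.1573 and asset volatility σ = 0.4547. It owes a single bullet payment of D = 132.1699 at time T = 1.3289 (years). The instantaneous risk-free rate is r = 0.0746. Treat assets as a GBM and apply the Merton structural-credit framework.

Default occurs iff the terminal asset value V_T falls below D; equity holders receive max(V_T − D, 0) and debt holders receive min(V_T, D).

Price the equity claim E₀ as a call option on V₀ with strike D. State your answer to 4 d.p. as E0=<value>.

d₁ = [ln(V₀/D) + (r + σ²/2)T] / (σ√T)
   = [ln(211.1573/132.1699) + (0.0746 + 0.5·0.4547²)·1.3289] / (0.4547·√1.3289)
   = [0.468515 + 0.236512] / 0.524169 = 1.345039
d₂ = d₁ − σ√T = 1.345039 − 0.524169 = 0.820871
N(d₁) = 0.910694,  N(d₂) = 0.794140,  e^(−rT) = 0.905620
E₀ = V₀·N(d₁) − D·e^(−rT)·N(d₂)
   = 211.1573·0.910694 − 132.1699·0.905620·0.794140 = 97.244524

E0=97.2445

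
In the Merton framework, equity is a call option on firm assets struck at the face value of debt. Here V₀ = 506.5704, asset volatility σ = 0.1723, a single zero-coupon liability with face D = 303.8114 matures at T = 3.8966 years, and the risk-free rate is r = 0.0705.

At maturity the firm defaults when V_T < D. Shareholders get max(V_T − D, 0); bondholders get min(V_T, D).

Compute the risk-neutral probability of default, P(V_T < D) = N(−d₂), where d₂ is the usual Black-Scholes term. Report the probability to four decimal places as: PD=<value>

d₁ = [ln(V₀/D) + (r + σ²/2)T] / (σ√T)
   = [ln(506.5704/303.8114) + (0.0705 + 0.5·0.1723²)·3.8966] / (0.1723·√3.8966)
   = [0.511256 + 0.332550] / 0.340117 = 2.480930
d₂ = d₁ − σ√T = 2.480930 − 0.340117 = 2.140813
risk-neutral PD = N(−d₂) = N(-2.140813) = 0.016145

PD=0.0161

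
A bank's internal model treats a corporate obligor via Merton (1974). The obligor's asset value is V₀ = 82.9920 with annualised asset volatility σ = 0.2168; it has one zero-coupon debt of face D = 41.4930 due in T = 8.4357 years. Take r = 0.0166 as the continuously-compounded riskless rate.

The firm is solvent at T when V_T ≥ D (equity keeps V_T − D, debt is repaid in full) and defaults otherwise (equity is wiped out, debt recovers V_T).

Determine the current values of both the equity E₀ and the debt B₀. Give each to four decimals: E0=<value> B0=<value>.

d₁ = [ln(V₀/D) + (r + σ²/2)T] / (σ√T)
   = [ln(82.9920/41.4930) + (0.0166 + 0.5·0.2168²)·8.4357] / (0.2168·√8.4357)
   = [0.693219 + 0.338281] / 0.629680 = 1.638135
d₂ = d₁ − σ√T = 1.638135 − 0.629680 = 1.008455
N(d₁) = 0.949303,  N(d₂) = 0.843382,  e^(−rT) = 0.869330
E₀ = V₀·N(d₁) − D·e^(−rT)·N(d₂)
   = 82.9920·0.949303 − 41.4930·0.869330·0.843382 = 48.362854
B₀ = V₀ − E₀ = 82.9920 − 48.362854 = 34.629146

E0=48.3629 B0=34.6291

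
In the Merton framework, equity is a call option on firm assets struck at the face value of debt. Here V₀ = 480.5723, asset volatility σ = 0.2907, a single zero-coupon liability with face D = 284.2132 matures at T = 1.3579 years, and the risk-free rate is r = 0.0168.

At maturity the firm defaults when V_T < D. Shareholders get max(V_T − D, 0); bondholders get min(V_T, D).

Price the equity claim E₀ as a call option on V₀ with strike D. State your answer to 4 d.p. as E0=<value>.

d₁ = [ln(V₀/D) + (r + σ²/2)T] / (σ√T)
   = [ln(480.5723/284.2132) + (0.0168 + 0.5·0.2907²)·1.3579] / (0.2907·√1.3579)
   = [0.525253 + 0.080188] / 0.338750 = 1.787283
d₂ = d₁ − σ√T = 1.787283 − 0.338750 = 1.448533
N(d₁) = 0.963054,  N(d₂) = 0.926266,  e^(−rT) = 0.977446
E₀ = V₀·N(d₁) − D·e^(−rT)·N(d₂)
   = 480.5723·0.963054 − 284.2132·0.977446·0.926266 = 205.497729

E0=205.4977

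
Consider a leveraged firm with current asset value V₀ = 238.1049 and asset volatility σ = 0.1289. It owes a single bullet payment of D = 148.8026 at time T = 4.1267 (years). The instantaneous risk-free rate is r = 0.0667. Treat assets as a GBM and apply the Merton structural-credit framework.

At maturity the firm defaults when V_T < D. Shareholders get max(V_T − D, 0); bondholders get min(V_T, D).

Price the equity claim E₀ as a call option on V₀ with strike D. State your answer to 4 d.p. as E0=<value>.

d₁ = [ln(V₀/D) + (r + σ²/2)T] / (σ√T)
   = [ln(238.1049/148.8026) + (0.0667 + 0.5·0.1289²)·4.1267] / (0.1289·√4.1267)
   = [0.470091 + 0.309534] / 0.261851 = 2.977359
d₂ = d₁ − σ√T = 2.977359 − 0.261851 = 2.715508
N(d₁) = 0.998546,  N(d₂) = 0.996691,  e^(−rT) = 0.759382
E₀ = V₀·N(d₁) − D·e^(−rT)·N(d₂)
   = 238.1049·0.998546 − 148.8026·0.759382·0.996691 = 125.134687

E0=125.1347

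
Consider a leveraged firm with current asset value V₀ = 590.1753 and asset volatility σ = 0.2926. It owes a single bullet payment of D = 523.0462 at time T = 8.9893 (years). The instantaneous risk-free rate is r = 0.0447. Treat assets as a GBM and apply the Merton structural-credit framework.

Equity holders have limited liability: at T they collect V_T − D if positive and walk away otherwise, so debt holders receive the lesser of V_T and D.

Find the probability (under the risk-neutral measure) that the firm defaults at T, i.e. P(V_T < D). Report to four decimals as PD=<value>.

PD=0.4376

d₁ = [ln(V₀/D) + (r + σ²/2)T] / (σ√T)
   = [ln(590.1753/523.0462) + (0.0447 + 0.5·0.2926²)·8.9893] / (0.2926·√8.9893)
   = [0.120750 + 0.786630] / 0.877278 = 1.034313
d₂ = d₁ − σ√T = 1.034313 − 0.877278 = 0.157035
risk-neutral PD = N(−d₂) = N(-0.157035) = 0.437609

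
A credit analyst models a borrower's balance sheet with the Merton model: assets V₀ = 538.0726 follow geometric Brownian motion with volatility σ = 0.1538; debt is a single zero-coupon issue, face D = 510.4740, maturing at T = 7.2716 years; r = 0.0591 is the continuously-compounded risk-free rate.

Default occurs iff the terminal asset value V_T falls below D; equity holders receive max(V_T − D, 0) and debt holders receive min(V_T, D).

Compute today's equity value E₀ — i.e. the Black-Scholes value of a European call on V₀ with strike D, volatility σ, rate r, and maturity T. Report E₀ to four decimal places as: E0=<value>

d₁ = [ln(V₀/D) + (r + σ²/2)T] / (σ√T)
   = [ln(538.0726/510.4740) + (0.0591 + 0.5·0.1538²)·7.2716] / (0.1538·√7.2716)
   = [0.052654 + 0.515754] / 0.414736 = 1.370531
d₂ = d₁ − σ√T = 1.370531 − 0.414736 = 0.955796
N(d₁) = 0.914739,  N(d₂) = 0.830412,  e^(−rT) = 0.650671
E₀ = V₀·N(d₁) − D·e^(−rT)·N(d₂)
   = 538.0726·0.914739 − 510.4740·0.650671·0.830412 = 216.374391

E0=216.3744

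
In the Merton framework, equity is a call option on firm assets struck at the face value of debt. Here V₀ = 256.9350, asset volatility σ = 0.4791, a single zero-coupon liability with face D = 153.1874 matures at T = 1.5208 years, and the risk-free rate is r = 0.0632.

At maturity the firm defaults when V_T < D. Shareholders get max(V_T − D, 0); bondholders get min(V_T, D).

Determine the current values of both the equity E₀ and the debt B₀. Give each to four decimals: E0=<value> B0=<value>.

E0=126.2004 B0=130.7346

d₁ = [ln(V₀/D) + (r + σ²/2)T] / (σ√T)
   = [ln(256.9350/153.1874) + (0.0632 + 0.5·0.4791²)·1.5208] / (0.4791·√1.5208)
   = [0.517161 + 0.270654] / 0.590830 = 1.333406
d₂ = d₁ − σ√T = 1.333406 − 0.590830 = 0.742576
N(d₁) = 0.908801,  N(d₂) = 0.771131,  e^(−rT) = 0.908360
E₀ = V₀·N(d₁) − D·e^(−rT)·N(d₂)
   = 256.9350·0.908801 − 153.1874·0.908360·0.771131 = 126.200381
B₀ = V₀ − E₀ = 256.9350 − 126.200381 = 130.734619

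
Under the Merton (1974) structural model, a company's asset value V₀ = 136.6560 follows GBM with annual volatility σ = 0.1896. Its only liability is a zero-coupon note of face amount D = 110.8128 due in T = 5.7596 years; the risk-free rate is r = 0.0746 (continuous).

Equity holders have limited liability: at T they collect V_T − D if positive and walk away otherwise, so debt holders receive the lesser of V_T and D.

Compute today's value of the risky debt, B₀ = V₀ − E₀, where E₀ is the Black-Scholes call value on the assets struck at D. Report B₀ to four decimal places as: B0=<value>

d₁ = [ln(V₀/D) + (r + σ²/2)T] / (σ√T)
   = [ln(136.6560/110.8128) + (0.0746 + 0.5·0.1896²)·5.7596] / (0.1896·√5.7596)
   = [0.209625 + 0.533190] / 0.455024 = 1.632472
d₂ = d₁ − σ√T = 1.632472 − 0.455024 = 1.177448
N(d₁) = 0.948710,  N(d₂) = 0.880492,  e^(−rT) = 0.650726
E₀ = V₀·N(d₁) − D·e^(−rT)·N(d₂)
   = 136.6560·0.948710 − 110.8128·0.650726·0.880492 = 66.155713
B₀ = V₀ − E₀ = 136.6560 − 66.155713 = 70.500287

B0=70.5003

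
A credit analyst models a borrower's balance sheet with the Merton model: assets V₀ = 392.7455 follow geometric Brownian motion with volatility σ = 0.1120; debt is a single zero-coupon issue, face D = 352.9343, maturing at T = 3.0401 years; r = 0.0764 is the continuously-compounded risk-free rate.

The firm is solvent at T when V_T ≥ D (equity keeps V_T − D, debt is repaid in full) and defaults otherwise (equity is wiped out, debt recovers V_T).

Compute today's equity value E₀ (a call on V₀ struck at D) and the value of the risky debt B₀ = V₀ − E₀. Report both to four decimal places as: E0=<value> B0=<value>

d₁ = [ln(V₀/D) + (r + σ²/2)T] / (σ√T)
   = [ln(392.7455/352.9343) + (0.0764 + 0.5·0.1120²)·3.0401] / (0.1120·√3.0401)
   = [0.106880 + 0.251331] / 0.195282 = 1.834328
d₂ = d₁ − σ√T = 1.834328 − 0.195282 = 1.639046
N(d₁) = 0.966697,  N(d₂) = 0.949398,  e^(−rT) = 0.792737
E₀ = V₀·N(d₁) − D·e^(−rT)·N(d₂)
   = 392.7455·0.966697 − 352.9343·0.792737·0.949398 = 114.039505
B₀ = V₀ − E₀ = 392.7455 − 114.039505 = 278.705995

E0=114.0395 B0=278.7060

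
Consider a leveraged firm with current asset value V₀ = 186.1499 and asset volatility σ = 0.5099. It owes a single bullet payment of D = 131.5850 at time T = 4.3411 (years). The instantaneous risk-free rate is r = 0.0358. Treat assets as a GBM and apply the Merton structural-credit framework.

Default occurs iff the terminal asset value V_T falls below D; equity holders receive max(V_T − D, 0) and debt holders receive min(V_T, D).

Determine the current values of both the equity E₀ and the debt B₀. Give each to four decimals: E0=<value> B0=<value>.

d₁ = [ln(V₀/D) + (r + σ²/2)T] / (σ√T)
   = [ln(186.1499/131.5850) + (0.0358 + 0.5·0.5099²)·4.3411] / (0.5099·√4.3411)
   = [0.346899 + 0.719750] / 1.062392 = 1.004007
d₂ = d₁ − σ√T = 1.004007 − 1.062392 = -0.058385
N(d₁) = 0.842312,  N(d₂) = 0.476721,  e^(−rT) = 0.856063
E₀ = V₀·N(d₁) − D·e^(−rT)·N(d₂)
   = 186.1499·0.842312 − 131.5850·0.856063·0.476721 = 103.096123
B₀ = V₀ − E₀ = 186.1499 − 103.096123 = 83.053777

E0=103.0961 B0=83.0538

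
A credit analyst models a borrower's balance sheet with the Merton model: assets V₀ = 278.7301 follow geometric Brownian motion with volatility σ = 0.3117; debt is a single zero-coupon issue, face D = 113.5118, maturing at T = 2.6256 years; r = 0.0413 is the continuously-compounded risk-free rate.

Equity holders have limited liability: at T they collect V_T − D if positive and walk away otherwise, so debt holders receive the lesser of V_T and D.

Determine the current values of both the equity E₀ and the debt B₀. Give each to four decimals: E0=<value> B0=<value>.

d₁ = [ln(V₀/D) + (r + σ²/2)T] / (σ√T)
   = [ln(278.7301/113.5118) + (0.0413 + 0.5·0.3117²)·2.6256] / (0.3117·√2.6256)
   = [0.898337 + 0.235985] / 0.505069 = 2.245873
d₂ = d₁ − σ√T = 2.245873 − 0.505069 = 1.740804
N(d₁) = 0.987644,  N(d₂) = 0.959141,  e^(−rT) = 0.897235
E₀ = V₀·N(d₁) − D·e^(−rT)·N(d₂)
   = 278.7301·0.987644 − 113.5118·0.897235·0.959141 = 177.600670
B₀ = V₀ − E₀ = 278.7301 − 177.600670 = 101.129430

E0=177.6007 B0=101.1294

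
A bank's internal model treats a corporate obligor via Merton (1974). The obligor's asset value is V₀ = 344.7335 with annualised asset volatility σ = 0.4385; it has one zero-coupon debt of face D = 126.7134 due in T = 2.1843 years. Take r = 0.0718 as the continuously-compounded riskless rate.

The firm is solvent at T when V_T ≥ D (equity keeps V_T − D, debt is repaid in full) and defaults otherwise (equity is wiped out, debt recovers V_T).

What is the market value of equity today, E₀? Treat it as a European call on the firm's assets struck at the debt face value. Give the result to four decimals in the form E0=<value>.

d₁ = [ln(V₀/D) + (r + σ²/2)T] / (σ√T)
   = [ln(344.7335/126.7134) + (0.0718 + 0.5·0.4385²)·2.1843] / (0.4385·√2.1843)
   = [1.000844 + 0.366834] / 0.648076 = 2.110367
d₂ = d₁ − σ√T = 2.110367 − 0.648076 = 1.462291
N(d₁) = 0.982587,  N(d₂) = 0.928169,  e^(−rT) = 0.854847
E₀ = V₀·N(d₁) − D·e^(−rT)·N(d₂)
   = 344.7335·0.982587 − 126.7134·0.854847·0.928169 = 238.190694

E0=238.1907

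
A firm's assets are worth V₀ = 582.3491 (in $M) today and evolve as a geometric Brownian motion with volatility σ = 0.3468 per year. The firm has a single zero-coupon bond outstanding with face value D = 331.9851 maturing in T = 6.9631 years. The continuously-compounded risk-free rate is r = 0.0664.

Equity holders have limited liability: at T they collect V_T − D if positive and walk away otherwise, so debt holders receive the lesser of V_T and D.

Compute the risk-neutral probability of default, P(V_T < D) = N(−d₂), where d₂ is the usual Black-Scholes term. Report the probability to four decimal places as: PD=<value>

d₁ = [ln(V₀/D) + (r + σ²/2)T] / (σ√T)
   = [ln(582.3491/331.9851) + (0.0664 + 0.5·0.3468²)·6.9631] / (0.3468·√6.9631)
   = [0.561980 + 0.881077] / 0.915125 = 1.576896
d₂ = d₁ − σ√T = 1.576896 − 0.915125 = 0.661771
risk-neutral PD = N(−d₂) = N(-0.661771) = 0.254059

PD=0.2541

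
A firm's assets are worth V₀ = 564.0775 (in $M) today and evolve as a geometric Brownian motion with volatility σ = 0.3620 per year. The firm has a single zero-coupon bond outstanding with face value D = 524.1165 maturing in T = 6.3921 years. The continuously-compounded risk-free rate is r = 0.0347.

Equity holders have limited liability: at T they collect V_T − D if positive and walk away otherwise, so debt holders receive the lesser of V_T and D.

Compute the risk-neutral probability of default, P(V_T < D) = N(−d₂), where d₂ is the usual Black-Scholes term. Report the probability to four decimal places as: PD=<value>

d₁ = [ln(V₀/D) + (r + σ²/2)T] / (σ√T)
   = [ln(564.0775/524.1165) + (0.0347 + 0.5·0.3620²)·6.3921] / (0.3620·√6.3921)
   = [0.073478 + 0.640629] / 0.915230 = 0.780248
d₂ = d₁ − σ√T = 0.780248 − 0.915230 = -0.134982
risk-neutral PD = N(−d₂) = N(0.134982) = 0.553687

PD=0.5537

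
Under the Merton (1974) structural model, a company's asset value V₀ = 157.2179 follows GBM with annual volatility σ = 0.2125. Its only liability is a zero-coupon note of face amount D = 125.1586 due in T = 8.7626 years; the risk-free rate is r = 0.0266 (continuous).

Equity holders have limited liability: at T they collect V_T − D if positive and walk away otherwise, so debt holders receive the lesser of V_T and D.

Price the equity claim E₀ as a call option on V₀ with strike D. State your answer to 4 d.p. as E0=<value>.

d₁ = [ln(V₀/D) + (r + σ²/2)T] / (σ√T)
   = [ln(157.2179/125.1586) + (0.0266 + 0.5·0.2125²)·8.7626] / (0.2125·√8.7626)
   = [0.228051 + 0.430928] / 0.629036 = 1.047602
d₂ = d₁ − σ√T = 1.047602 − 0.629036 = 0.418566
N(d₁) = 0.852589,  N(d₂) = 0.662233,  e^(−rT) = 0.792086
E₀ = V₀·N(d₁) − D·e^(−rT)·N(d₂)
   = 157.2179·0.852589 − 125.1586·0.792086·0.662233 = 68.390826

E0=68.3908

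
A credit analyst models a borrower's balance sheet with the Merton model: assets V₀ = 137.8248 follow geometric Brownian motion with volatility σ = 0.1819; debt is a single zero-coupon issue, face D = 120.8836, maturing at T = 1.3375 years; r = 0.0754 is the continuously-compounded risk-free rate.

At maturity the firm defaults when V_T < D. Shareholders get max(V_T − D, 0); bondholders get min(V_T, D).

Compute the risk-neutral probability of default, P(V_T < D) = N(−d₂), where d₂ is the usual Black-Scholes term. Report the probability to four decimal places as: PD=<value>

PD=0.1592

d₁ = [ln(V₀/D) + (r + σ²/2)T] / (σ√T)
   = [ln(137.8248/120.8836) + (0.0754 + 0.5·0.1819²)·1.3375] / (0.1819·√1.3375)
   = [0.131155 + 0.122975] / 0.210368 = 1.208026
d₂ = d₁ − σ√T = 1.208026 − 0.210368 = 0.997658
risk-neutral PD = N(−d₂) = N(-0.997658) = 0.159223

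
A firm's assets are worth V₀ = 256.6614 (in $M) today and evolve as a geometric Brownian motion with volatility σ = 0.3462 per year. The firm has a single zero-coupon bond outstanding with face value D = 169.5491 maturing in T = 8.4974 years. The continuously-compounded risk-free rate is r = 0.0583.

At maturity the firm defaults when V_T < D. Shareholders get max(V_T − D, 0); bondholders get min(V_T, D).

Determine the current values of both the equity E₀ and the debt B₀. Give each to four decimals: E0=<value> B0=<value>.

d₁ = [ln(V₀/D) + (r + σ²/2)T] / (σ√T)
   = [ln(256.6614/169.5491) + (0.0583 + 0.5·0.3462²)·8.4974] / (0.3462·√8.4974)
   = [0.414615 + 1.004624] / 1.009183 = 1.406324
d₂ = d₁ − σ√T = 1.406324 − 1.009183 = 0.397141
N(d₁) = 0.920186,  N(d₂) = 0.654368,  e^(−rT) = 0.609328
E₀ = V₀·N(d₁) − D·e^(−rT)·N(d₂)
   = 256.6614·0.920186 − 169.5491·0.609328·0.654368 = 168.572792
B₀ = V₀ − E₀ = 256.6614 − 168.572792 = 88.088608

E0=168.5728 B0=88.0886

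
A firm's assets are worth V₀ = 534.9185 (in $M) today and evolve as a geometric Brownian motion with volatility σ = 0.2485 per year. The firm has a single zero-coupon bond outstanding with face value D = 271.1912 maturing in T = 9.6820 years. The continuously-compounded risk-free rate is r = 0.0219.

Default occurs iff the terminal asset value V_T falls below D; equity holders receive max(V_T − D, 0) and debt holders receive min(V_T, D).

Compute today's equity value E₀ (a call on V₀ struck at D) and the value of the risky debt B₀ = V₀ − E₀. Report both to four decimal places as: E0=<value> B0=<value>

d₁ = [ln(V₀/D) + (r + σ²/2)T] / (σ√T)
   = [ln(534.9185/271.1912) + (0.0219 + 0.5·0.2485²)·9.6820] / (0.2485·√9.6820)
   = [0.679290 + 0.510978] / 0.773230 = 1.539345
d₂ = d₁ − σ√T = 1.539345 − 0.773230 = 0.766115
N(d₁) = 0.938140,  N(d₂) = 0.778196,  e^(−rT) = 0.808936
E₀ = V₀·N(d₁) − D·e^(−rT)·N(d₂)
   = 534.9185·0.938140 − 271.1912·0.808936·0.778196 = 331.110708
B₀ = V₀ − E₀ = 534.9185 − 331.110708 = 203.807792

E0=331.1107 B0=203.8078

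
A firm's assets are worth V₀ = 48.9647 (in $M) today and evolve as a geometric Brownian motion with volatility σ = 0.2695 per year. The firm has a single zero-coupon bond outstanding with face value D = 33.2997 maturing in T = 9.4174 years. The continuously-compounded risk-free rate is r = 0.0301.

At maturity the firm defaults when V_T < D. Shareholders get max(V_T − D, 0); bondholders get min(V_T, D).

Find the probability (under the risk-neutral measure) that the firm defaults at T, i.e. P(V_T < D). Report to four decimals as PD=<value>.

PD=0.3463

d₁ = [ln(V₀/D) + (r + σ²/2)T] / (σ√T)
   = [ln(48.9647/33.2997) + (0.0301 + 0.5·0.2695²)·9.4174] / (0.2695·√9.4174)
   = [0.385551 + 0.625458] / 0.827036 = 1.222449
d₂ = d₁ − σ√T = 1.222449 − 0.827036 = 0.395413
risk-neutral PD = N(−d₂) = N(-0.395413) = 0.346269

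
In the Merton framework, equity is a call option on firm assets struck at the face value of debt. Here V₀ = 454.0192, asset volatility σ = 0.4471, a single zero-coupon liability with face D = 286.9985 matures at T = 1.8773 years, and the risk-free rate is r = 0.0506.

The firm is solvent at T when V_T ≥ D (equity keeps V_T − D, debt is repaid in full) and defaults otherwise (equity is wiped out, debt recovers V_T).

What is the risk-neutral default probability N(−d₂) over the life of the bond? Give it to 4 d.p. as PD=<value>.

PD=0.2751

d₁ = [ln(V₀/D) + (r + σ²/2)T] / (σ√T)
   = [ln(454.0192/286.9985) + (0.0506 + 0.5·0.4471²)·1.8773] / (0.4471·√1.8773)
   = [0.458662 + 0.282626] / 0.612592 = 1.210085
d₂ = d₁ − σ√T = 1.210085 − 0.612592 = 0.597492
risk-neutral PD = N(−d₂) = N(-0.597492) = 0.275089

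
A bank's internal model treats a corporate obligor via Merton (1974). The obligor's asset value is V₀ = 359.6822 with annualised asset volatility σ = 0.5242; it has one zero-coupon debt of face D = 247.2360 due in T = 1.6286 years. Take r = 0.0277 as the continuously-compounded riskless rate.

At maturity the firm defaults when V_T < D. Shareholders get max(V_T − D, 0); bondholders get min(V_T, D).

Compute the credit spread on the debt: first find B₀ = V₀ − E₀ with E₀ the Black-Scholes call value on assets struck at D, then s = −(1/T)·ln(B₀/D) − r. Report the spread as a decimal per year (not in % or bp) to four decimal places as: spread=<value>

d₁ = [ln(V₀/D) + (r + σ²/2)T] / (σ√T)
   = [ln(359.6822/247.2360) + (0.0277 + 0.5·0.5242²)·1.6286] / (0.5242·√1.6286)
   = [0.374878 + 0.268870] / 0.668966 = 0.962302
d₂ = d₁ − σ√T = 0.962302 − 0.668966 = 0.293336
N(d₁) = 0.832051,  N(d₂) = 0.615367,  e^(−rT) = 0.955890
E₀ = V₀·N(d₁) − D·e^(−rT)·N(d₂)
   = 359.6822·0.832051 − 247.2360·0.955890·0.615367 = 153.843923
B₀ = V₀ − E₀ = 359.6822 − 153.843923 = 205.838277
spread = −(1/T)·ln(B₀/D) − r = −(1/1.6286)·ln(205.838277/247.2360) − 0.0277 = 0.08482152

spread=0.0848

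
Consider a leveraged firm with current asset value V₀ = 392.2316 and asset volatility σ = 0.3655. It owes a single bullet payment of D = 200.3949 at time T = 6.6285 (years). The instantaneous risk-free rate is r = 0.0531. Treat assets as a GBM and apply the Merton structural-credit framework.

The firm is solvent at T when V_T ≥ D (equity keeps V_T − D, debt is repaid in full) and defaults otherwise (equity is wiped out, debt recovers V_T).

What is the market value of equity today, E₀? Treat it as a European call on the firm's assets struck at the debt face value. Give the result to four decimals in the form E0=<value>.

d₁ = [ln(V₀/D) + (r + σ²/2)T] / (σ√T)
   = [ln(392.2316/200.3949) + (0.0531 + 0.5·0.3655²)·6.6285] / (0.3655·√6.6285)
   = [0.671563 + 0.794725] / 0.941012 = 1.558203
d₂ = d₁ − σ√T = 1.558203 − 0.941012 = 0.617192
N(d₁) = 0.940407,  N(d₂) = 0.731446,  e^(−rT) = 0.703299
E₀ = V₀·N(d₁) − D·e^(−rT)·N(d₂)
   = 392.2316·0.940407 − 200.3949·0.703299·0.731446 = 265.769375

E0=265.7694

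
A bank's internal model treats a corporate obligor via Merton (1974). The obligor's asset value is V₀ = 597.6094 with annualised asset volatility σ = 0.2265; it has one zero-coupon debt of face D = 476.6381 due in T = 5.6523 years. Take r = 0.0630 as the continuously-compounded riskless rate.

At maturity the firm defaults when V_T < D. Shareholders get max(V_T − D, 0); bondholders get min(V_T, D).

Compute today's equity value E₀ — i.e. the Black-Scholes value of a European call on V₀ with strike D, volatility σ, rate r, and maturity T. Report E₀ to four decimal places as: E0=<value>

E0=280.4942

d₁ = [ln(V₀/D) + (r + σ²/2)T] / (σ√T)
   = [ln(597.6094/476.6381) + (0.0630 + 0.5·0.2265²)·5.6523] / (0.2265·√5.6523)
   = [0.226180 + 0.501083] / 0.538494 = 1.350549
d₂ = d₁ − σ√T = 1.350549 − 0.538494 = 0.812055
N(d₁) = 0.911580,  N(d₂) = 0.791620,  e^(−rT) = 0.700406
E₀ = V₀·N(d₁) − D·e^(−rT)·N(d₂)
   = 597.6094·0.911580 − 476.6381·0.700406·0.791620 = 280.494174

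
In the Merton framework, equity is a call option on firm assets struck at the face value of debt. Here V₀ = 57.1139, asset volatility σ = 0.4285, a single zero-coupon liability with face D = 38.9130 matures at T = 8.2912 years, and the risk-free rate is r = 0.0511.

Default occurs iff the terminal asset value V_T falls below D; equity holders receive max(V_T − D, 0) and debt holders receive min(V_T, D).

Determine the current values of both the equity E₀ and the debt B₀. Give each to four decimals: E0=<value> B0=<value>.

d₁ = [ln(V₀/D) + (r + σ²/2)T] / (σ√T)
   = [ln(57.1139/38.9130) + (0.0511 + 0.5·0.4285²)·8.2912] / (0.4285·√8.2912)
   = [0.383719 + 1.184863] / 1.233842 = 1.271299
d₂ = d₁ − σ√T = 1.271299 − 1.233842 = 0.037457
N(d₁) = 0.898189,  N(d₂) = 0.514940,  e^(−rT) = 0.654633
E₀ = V₀·N(d₁) − D·e^(−rT)·N(d₂)
   = 57.1139·0.898189 − 38.9130·0.654633·0.514940 = 38.181628
B₀ = V₀ − E₀ = 57.1139 − 38.181628 = 18.932272

E0=38.1816 B0=18.9323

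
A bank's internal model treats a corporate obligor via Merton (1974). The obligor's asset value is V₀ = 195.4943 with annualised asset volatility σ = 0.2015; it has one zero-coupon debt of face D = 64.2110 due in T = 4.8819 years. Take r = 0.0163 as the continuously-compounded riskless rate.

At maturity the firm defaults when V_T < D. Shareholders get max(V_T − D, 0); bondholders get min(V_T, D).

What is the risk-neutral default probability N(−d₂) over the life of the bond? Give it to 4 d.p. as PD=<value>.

PD=0.0070

d₁ = [ln(V₀/D) + (r + σ²/2)T] / (σ√T)
   = [ln(195.4943/64.2110) + (0.0163 + 0.5·0.2015²)·4.8819] / (0.2015·√4.8819)
   = [1.113357 + 0.178683] / 0.445215 = 2.902060
d₂ = d₁ − σ√T = 2.902060 − 0.445215 = 2.456845
risk-neutral PD = N(−d₂) = N(-2.456845) = 0.007008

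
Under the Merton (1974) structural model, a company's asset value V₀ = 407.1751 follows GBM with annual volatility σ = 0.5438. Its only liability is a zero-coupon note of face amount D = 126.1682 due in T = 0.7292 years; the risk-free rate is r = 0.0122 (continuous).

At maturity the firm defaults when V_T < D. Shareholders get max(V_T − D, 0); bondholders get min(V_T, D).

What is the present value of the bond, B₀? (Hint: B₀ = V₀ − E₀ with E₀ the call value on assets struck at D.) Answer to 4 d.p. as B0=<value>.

B0=124.8707

d₁ = [ln(V₀/D) + (r + σ²/2)T] / (σ√T)
   = [ln(407.1751/126.1682) + (0.0122 + 0.5·0.5438²)·0.7292] / (0.5438·√0.7292)
   = [1.171627 + 0.116715] / 0.464368 = 2.774398
d₂ = d₁ − σ√T = 2.774398 − 0.464368 = 2.310030
N(d₁) = 0.997235,  N(d₂) = 0.989557,  e^(−rT) = 0.991143
E₀ = V₀·N(d₁) − D·e^(−rT)·N(d₂)
   = 407.1751·0.997235 − 126.1682·0.991143·0.989557 = 282.304361
B₀ = V₀ − E₀ = 407.1751 − 282.304361 = 124.870739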